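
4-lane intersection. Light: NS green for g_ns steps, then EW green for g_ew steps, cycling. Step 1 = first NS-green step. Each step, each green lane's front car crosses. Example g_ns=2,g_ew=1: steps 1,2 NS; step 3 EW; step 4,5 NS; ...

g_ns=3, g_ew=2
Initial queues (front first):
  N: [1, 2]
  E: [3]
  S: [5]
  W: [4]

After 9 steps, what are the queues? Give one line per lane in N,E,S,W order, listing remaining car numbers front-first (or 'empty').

Step 1 [NS]: N:car1-GO,E:wait,S:car5-GO,W:wait | queues: N=1 E=1 S=0 W=1
Step 2 [NS]: N:car2-GO,E:wait,S:empty,W:wait | queues: N=0 E=1 S=0 W=1
Step 3 [NS]: N:empty,E:wait,S:empty,W:wait | queues: N=0 E=1 S=0 W=1
Step 4 [EW]: N:wait,E:car3-GO,S:wait,W:car4-GO | queues: N=0 E=0 S=0 W=0

N: empty
E: empty
S: empty
W: empty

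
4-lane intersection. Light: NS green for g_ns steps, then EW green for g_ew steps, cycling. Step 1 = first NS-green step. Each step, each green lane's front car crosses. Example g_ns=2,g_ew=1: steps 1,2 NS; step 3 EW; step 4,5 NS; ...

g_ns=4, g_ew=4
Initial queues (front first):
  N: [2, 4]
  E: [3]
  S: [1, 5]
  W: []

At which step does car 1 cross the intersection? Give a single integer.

Step 1 [NS]: N:car2-GO,E:wait,S:car1-GO,W:wait | queues: N=1 E=1 S=1 W=0
Step 2 [NS]: N:car4-GO,E:wait,S:car5-GO,W:wait | queues: N=0 E=1 S=0 W=0
Step 3 [NS]: N:empty,E:wait,S:empty,W:wait | queues: N=0 E=1 S=0 W=0
Step 4 [NS]: N:empty,E:wait,S:empty,W:wait | queues: N=0 E=1 S=0 W=0
Step 5 [EW]: N:wait,E:car3-GO,S:wait,W:empty | queues: N=0 E=0 S=0 W=0
Car 1 crosses at step 1

1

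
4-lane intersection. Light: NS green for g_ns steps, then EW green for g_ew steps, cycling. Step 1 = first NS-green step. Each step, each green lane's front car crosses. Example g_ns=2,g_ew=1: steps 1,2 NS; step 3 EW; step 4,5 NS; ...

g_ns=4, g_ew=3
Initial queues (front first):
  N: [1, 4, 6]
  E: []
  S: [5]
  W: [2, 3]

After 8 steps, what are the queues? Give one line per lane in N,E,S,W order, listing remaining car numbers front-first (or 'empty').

Step 1 [NS]: N:car1-GO,E:wait,S:car5-GO,W:wait | queues: N=2 E=0 S=0 W=2
Step 2 [NS]: N:car4-GO,E:wait,S:empty,W:wait | queues: N=1 E=0 S=0 W=2
Step 3 [NS]: N:car6-GO,E:wait,S:empty,W:wait | queues: N=0 E=0 S=0 W=2
Step 4 [NS]: N:empty,E:wait,S:empty,W:wait | queues: N=0 E=0 S=0 W=2
Step 5 [EW]: N:wait,E:empty,S:wait,W:car2-GO | queues: N=0 E=0 S=0 W=1
Step 6 [EW]: N:wait,E:empty,S:wait,W:car3-GO | queues: N=0 E=0 S=0 W=0

N: empty
E: empty
S: empty
W: empty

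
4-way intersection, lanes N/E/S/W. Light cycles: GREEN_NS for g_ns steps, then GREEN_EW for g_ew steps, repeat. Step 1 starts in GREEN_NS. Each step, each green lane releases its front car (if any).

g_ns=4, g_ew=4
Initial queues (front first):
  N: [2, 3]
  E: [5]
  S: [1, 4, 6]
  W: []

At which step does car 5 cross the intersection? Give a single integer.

Step 1 [NS]: N:car2-GO,E:wait,S:car1-GO,W:wait | queues: N=1 E=1 S=2 W=0
Step 2 [NS]: N:car3-GO,E:wait,S:car4-GO,W:wait | queues: N=0 E=1 S=1 W=0
Step 3 [NS]: N:empty,E:wait,S:car6-GO,W:wait | queues: N=0 E=1 S=0 W=0
Step 4 [NS]: N:empty,E:wait,S:empty,W:wait | queues: N=0 E=1 S=0 W=0
Step 5 [EW]: N:wait,E:car5-GO,S:wait,W:empty | queues: N=0 E=0 S=0 W=0
Car 5 crosses at step 5

5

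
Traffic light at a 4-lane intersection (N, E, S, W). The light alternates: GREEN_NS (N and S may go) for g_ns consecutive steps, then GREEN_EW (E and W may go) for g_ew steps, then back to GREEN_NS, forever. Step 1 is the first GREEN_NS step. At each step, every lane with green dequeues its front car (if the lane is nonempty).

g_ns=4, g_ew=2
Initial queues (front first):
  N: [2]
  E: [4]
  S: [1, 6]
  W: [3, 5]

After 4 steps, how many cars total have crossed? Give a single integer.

Answer: 3

Derivation:
Step 1 [NS]: N:car2-GO,E:wait,S:car1-GO,W:wait | queues: N=0 E=1 S=1 W=2
Step 2 [NS]: N:empty,E:wait,S:car6-GO,W:wait | queues: N=0 E=1 S=0 W=2
Step 3 [NS]: N:empty,E:wait,S:empty,W:wait | queues: N=0 E=1 S=0 W=2
Step 4 [NS]: N:empty,E:wait,S:empty,W:wait | queues: N=0 E=1 S=0 W=2
Cars crossed by step 4: 3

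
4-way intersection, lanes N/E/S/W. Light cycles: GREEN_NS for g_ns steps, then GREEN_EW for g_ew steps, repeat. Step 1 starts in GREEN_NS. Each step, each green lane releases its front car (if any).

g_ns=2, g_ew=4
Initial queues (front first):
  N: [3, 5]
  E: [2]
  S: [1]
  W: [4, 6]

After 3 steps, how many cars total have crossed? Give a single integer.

Step 1 [NS]: N:car3-GO,E:wait,S:car1-GO,W:wait | queues: N=1 E=1 S=0 W=2
Step 2 [NS]: N:car5-GO,E:wait,S:empty,W:wait | queues: N=0 E=1 S=0 W=2
Step 3 [EW]: N:wait,E:car2-GO,S:wait,W:car4-GO | queues: N=0 E=0 S=0 W=1
Cars crossed by step 3: 5

Answer: 5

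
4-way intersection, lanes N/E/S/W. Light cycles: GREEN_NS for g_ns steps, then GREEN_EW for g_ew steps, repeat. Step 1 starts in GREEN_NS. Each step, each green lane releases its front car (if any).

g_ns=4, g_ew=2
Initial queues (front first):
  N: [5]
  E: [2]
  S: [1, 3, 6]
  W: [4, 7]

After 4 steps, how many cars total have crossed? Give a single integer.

Step 1 [NS]: N:car5-GO,E:wait,S:car1-GO,W:wait | queues: N=0 E=1 S=2 W=2
Step 2 [NS]: N:empty,E:wait,S:car3-GO,W:wait | queues: N=0 E=1 S=1 W=2
Step 3 [NS]: N:empty,E:wait,S:car6-GO,W:wait | queues: N=0 E=1 S=0 W=2
Step 4 [NS]: N:empty,E:wait,S:empty,W:wait | queues: N=0 E=1 S=0 W=2
Cars crossed by step 4: 4

Answer: 4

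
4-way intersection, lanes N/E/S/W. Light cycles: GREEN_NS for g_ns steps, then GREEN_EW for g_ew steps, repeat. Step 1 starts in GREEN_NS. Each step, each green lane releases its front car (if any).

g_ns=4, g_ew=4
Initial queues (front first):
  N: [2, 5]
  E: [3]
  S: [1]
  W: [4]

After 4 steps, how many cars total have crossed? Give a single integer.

Answer: 3

Derivation:
Step 1 [NS]: N:car2-GO,E:wait,S:car1-GO,W:wait | queues: N=1 E=1 S=0 W=1
Step 2 [NS]: N:car5-GO,E:wait,S:empty,W:wait | queues: N=0 E=1 S=0 W=1
Step 3 [NS]: N:empty,E:wait,S:empty,W:wait | queues: N=0 E=1 S=0 W=1
Step 4 [NS]: N:empty,E:wait,S:empty,W:wait | queues: N=0 E=1 S=0 W=1
Cars crossed by step 4: 3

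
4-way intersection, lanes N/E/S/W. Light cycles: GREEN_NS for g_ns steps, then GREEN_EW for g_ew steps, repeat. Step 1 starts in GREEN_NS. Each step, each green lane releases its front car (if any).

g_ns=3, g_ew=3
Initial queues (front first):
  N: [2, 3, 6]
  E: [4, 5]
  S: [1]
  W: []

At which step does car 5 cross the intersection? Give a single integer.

Step 1 [NS]: N:car2-GO,E:wait,S:car1-GO,W:wait | queues: N=2 E=2 S=0 W=0
Step 2 [NS]: N:car3-GO,E:wait,S:empty,W:wait | queues: N=1 E=2 S=0 W=0
Step 3 [NS]: N:car6-GO,E:wait,S:empty,W:wait | queues: N=0 E=2 S=0 W=0
Step 4 [EW]: N:wait,E:car4-GO,S:wait,W:empty | queues: N=0 E=1 S=0 W=0
Step 5 [EW]: N:wait,E:car5-GO,S:wait,W:empty | queues: N=0 E=0 S=0 W=0
Car 5 crosses at step 5

5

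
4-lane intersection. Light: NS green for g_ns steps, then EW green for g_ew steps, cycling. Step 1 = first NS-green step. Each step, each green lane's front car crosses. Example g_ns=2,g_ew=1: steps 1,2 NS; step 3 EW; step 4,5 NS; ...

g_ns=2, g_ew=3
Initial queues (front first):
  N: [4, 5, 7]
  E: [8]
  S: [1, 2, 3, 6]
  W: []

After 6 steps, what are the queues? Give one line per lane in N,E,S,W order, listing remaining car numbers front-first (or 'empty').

Step 1 [NS]: N:car4-GO,E:wait,S:car1-GO,W:wait | queues: N=2 E=1 S=3 W=0
Step 2 [NS]: N:car5-GO,E:wait,S:car2-GO,W:wait | queues: N=1 E=1 S=2 W=0
Step 3 [EW]: N:wait,E:car8-GO,S:wait,W:empty | queues: N=1 E=0 S=2 W=0
Step 4 [EW]: N:wait,E:empty,S:wait,W:empty | queues: N=1 E=0 S=2 W=0
Step 5 [EW]: N:wait,E:empty,S:wait,W:empty | queues: N=1 E=0 S=2 W=0
Step 6 [NS]: N:car7-GO,E:wait,S:car3-GO,W:wait | queues: N=0 E=0 S=1 W=0

N: empty
E: empty
S: 6
W: empty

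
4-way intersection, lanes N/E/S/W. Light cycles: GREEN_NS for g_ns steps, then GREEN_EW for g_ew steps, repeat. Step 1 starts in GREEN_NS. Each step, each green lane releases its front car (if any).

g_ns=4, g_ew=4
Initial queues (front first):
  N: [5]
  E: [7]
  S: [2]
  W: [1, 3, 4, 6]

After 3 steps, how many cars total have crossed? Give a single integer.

Answer: 2

Derivation:
Step 1 [NS]: N:car5-GO,E:wait,S:car2-GO,W:wait | queues: N=0 E=1 S=0 W=4
Step 2 [NS]: N:empty,E:wait,S:empty,W:wait | queues: N=0 E=1 S=0 W=4
Step 3 [NS]: N:empty,E:wait,S:empty,W:wait | queues: N=0 E=1 S=0 W=4
Cars crossed by step 3: 2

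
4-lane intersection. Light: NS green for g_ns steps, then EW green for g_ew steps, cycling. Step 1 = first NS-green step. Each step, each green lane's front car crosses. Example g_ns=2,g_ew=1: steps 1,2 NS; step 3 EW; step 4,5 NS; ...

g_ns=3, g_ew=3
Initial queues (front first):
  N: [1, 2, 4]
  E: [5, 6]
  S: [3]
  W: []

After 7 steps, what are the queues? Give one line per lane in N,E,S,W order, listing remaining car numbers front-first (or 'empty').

Step 1 [NS]: N:car1-GO,E:wait,S:car3-GO,W:wait | queues: N=2 E=2 S=0 W=0
Step 2 [NS]: N:car2-GO,E:wait,S:empty,W:wait | queues: N=1 E=2 S=0 W=0
Step 3 [NS]: N:car4-GO,E:wait,S:empty,W:wait | queues: N=0 E=2 S=0 W=0
Step 4 [EW]: N:wait,E:car5-GO,S:wait,W:empty | queues: N=0 E=1 S=0 W=0
Step 5 [EW]: N:wait,E:car6-GO,S:wait,W:empty | queues: N=0 E=0 S=0 W=0

N: empty
E: empty
S: empty
W: empty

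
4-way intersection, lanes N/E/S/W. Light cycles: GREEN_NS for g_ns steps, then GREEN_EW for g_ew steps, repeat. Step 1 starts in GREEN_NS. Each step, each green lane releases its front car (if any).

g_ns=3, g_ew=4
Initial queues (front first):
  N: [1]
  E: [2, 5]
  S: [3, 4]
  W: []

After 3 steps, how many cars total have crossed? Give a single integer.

Answer: 3

Derivation:
Step 1 [NS]: N:car1-GO,E:wait,S:car3-GO,W:wait | queues: N=0 E=2 S=1 W=0
Step 2 [NS]: N:empty,E:wait,S:car4-GO,W:wait | queues: N=0 E=2 S=0 W=0
Step 3 [NS]: N:empty,E:wait,S:empty,W:wait | queues: N=0 E=2 S=0 W=0
Cars crossed by step 3: 3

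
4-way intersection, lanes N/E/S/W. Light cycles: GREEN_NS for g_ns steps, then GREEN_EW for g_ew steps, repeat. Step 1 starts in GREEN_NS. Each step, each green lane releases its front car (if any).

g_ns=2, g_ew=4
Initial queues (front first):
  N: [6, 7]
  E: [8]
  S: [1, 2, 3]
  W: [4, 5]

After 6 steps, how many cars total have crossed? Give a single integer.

Answer: 7

Derivation:
Step 1 [NS]: N:car6-GO,E:wait,S:car1-GO,W:wait | queues: N=1 E=1 S=2 W=2
Step 2 [NS]: N:car7-GO,E:wait,S:car2-GO,W:wait | queues: N=0 E=1 S=1 W=2
Step 3 [EW]: N:wait,E:car8-GO,S:wait,W:car4-GO | queues: N=0 E=0 S=1 W=1
Step 4 [EW]: N:wait,E:empty,S:wait,W:car5-GO | queues: N=0 E=0 S=1 W=0
Step 5 [EW]: N:wait,E:empty,S:wait,W:empty | queues: N=0 E=0 S=1 W=0
Step 6 [EW]: N:wait,E:empty,S:wait,W:empty | queues: N=0 E=0 S=1 W=0
Cars crossed by step 6: 7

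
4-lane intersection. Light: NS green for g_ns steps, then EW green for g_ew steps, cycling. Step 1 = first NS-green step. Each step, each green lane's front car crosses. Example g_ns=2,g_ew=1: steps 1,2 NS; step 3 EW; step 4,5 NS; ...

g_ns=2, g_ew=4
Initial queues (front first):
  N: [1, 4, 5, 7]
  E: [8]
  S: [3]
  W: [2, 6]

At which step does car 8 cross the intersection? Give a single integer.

Step 1 [NS]: N:car1-GO,E:wait,S:car3-GO,W:wait | queues: N=3 E=1 S=0 W=2
Step 2 [NS]: N:car4-GO,E:wait,S:empty,W:wait | queues: N=2 E=1 S=0 W=2
Step 3 [EW]: N:wait,E:car8-GO,S:wait,W:car2-GO | queues: N=2 E=0 S=0 W=1
Step 4 [EW]: N:wait,E:empty,S:wait,W:car6-GO | queues: N=2 E=0 S=0 W=0
Step 5 [EW]: N:wait,E:empty,S:wait,W:empty | queues: N=2 E=0 S=0 W=0
Step 6 [EW]: N:wait,E:empty,S:wait,W:empty | queues: N=2 E=0 S=0 W=0
Step 7 [NS]: N:car5-GO,E:wait,S:empty,W:wait | queues: N=1 E=0 S=0 W=0
Step 8 [NS]: N:car7-GO,E:wait,S:empty,W:wait | queues: N=0 E=0 S=0 W=0
Car 8 crosses at step 3

3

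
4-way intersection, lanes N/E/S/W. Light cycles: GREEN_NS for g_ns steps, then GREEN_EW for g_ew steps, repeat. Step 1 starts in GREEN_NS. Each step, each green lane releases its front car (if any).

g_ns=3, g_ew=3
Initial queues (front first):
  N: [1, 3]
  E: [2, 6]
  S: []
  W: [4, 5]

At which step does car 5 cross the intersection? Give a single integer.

Step 1 [NS]: N:car1-GO,E:wait,S:empty,W:wait | queues: N=1 E=2 S=0 W=2
Step 2 [NS]: N:car3-GO,E:wait,S:empty,W:wait | queues: N=0 E=2 S=0 W=2
Step 3 [NS]: N:empty,E:wait,S:empty,W:wait | queues: N=0 E=2 S=0 W=2
Step 4 [EW]: N:wait,E:car2-GO,S:wait,W:car4-GO | queues: N=0 E=1 S=0 W=1
Step 5 [EW]: N:wait,E:car6-GO,S:wait,W:car5-GO | queues: N=0 E=0 S=0 W=0
Car 5 crosses at step 5

5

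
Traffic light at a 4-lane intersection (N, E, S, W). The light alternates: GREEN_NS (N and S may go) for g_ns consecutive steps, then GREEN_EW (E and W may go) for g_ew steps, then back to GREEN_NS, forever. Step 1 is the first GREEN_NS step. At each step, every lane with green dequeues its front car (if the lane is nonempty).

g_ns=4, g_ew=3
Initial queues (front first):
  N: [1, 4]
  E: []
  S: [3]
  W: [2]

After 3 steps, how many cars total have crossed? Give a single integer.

Step 1 [NS]: N:car1-GO,E:wait,S:car3-GO,W:wait | queues: N=1 E=0 S=0 W=1
Step 2 [NS]: N:car4-GO,E:wait,S:empty,W:wait | queues: N=0 E=0 S=0 W=1
Step 3 [NS]: N:empty,E:wait,S:empty,W:wait | queues: N=0 E=0 S=0 W=1
Cars crossed by step 3: 3

Answer: 3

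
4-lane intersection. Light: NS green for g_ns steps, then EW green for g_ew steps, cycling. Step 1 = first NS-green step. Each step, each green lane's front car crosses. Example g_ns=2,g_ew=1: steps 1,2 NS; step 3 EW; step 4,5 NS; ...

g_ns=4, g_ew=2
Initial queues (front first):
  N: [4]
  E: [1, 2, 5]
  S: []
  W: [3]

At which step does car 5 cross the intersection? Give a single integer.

Step 1 [NS]: N:car4-GO,E:wait,S:empty,W:wait | queues: N=0 E=3 S=0 W=1
Step 2 [NS]: N:empty,E:wait,S:empty,W:wait | queues: N=0 E=3 S=0 W=1
Step 3 [NS]: N:empty,E:wait,S:empty,W:wait | queues: N=0 E=3 S=0 W=1
Step 4 [NS]: N:empty,E:wait,S:empty,W:wait | queues: N=0 E=3 S=0 W=1
Step 5 [EW]: N:wait,E:car1-GO,S:wait,W:car3-GO | queues: N=0 E=2 S=0 W=0
Step 6 [EW]: N:wait,E:car2-GO,S:wait,W:empty | queues: N=0 E=1 S=0 W=0
Step 7 [NS]: N:empty,E:wait,S:empty,W:wait | queues: N=0 E=1 S=0 W=0
Step 8 [NS]: N:empty,E:wait,S:empty,W:wait | queues: N=0 E=1 S=0 W=0
Step 9 [NS]: N:empty,E:wait,S:empty,W:wait | queues: N=0 E=1 S=0 W=0
Step 10 [NS]: N:empty,E:wait,S:empty,W:wait | queues: N=0 E=1 S=0 W=0
Step 11 [EW]: N:wait,E:car5-GO,S:wait,W:empty | queues: N=0 E=0 S=0 W=0
Car 5 crosses at step 11

11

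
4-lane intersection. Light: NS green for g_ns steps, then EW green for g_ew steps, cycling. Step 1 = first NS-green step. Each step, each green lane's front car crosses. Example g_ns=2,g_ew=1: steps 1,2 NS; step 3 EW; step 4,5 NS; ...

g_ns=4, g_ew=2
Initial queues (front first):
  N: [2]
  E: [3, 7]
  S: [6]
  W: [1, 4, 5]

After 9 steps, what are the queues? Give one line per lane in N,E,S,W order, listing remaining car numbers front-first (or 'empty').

Step 1 [NS]: N:car2-GO,E:wait,S:car6-GO,W:wait | queues: N=0 E=2 S=0 W=3
Step 2 [NS]: N:empty,E:wait,S:empty,W:wait | queues: N=0 E=2 S=0 W=3
Step 3 [NS]: N:empty,E:wait,S:empty,W:wait | queues: N=0 E=2 S=0 W=3
Step 4 [NS]: N:empty,E:wait,S:empty,W:wait | queues: N=0 E=2 S=0 W=3
Step 5 [EW]: N:wait,E:car3-GO,S:wait,W:car1-GO | queues: N=0 E=1 S=0 W=2
Step 6 [EW]: N:wait,E:car7-GO,S:wait,W:car4-GO | queues: N=0 E=0 S=0 W=1
Step 7 [NS]: N:empty,E:wait,S:empty,W:wait | queues: N=0 E=0 S=0 W=1
Step 8 [NS]: N:empty,E:wait,S:empty,W:wait | queues: N=0 E=0 S=0 W=1
Step 9 [NS]: N:empty,E:wait,S:empty,W:wait | queues: N=0 E=0 S=0 W=1

N: empty
E: empty
S: empty
W: 5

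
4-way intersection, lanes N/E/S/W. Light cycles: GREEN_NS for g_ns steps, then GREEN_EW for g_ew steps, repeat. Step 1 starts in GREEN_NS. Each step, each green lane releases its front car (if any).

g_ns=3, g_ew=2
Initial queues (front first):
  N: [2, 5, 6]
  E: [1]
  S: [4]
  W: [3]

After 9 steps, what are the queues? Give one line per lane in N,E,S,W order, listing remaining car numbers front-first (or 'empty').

Step 1 [NS]: N:car2-GO,E:wait,S:car4-GO,W:wait | queues: N=2 E=1 S=0 W=1
Step 2 [NS]: N:car5-GO,E:wait,S:empty,W:wait | queues: N=1 E=1 S=0 W=1
Step 3 [NS]: N:car6-GO,E:wait,S:empty,W:wait | queues: N=0 E=1 S=0 W=1
Step 4 [EW]: N:wait,E:car1-GO,S:wait,W:car3-GO | queues: N=0 E=0 S=0 W=0

N: empty
E: empty
S: empty
W: empty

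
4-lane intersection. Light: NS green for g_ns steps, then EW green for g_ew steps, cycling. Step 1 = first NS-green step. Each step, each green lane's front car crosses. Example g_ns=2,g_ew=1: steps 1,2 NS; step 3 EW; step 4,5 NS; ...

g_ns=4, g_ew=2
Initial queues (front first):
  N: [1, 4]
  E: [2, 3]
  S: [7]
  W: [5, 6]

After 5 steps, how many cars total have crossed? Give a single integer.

Answer: 5

Derivation:
Step 1 [NS]: N:car1-GO,E:wait,S:car7-GO,W:wait | queues: N=1 E=2 S=0 W=2
Step 2 [NS]: N:car4-GO,E:wait,S:empty,W:wait | queues: N=0 E=2 S=0 W=2
Step 3 [NS]: N:empty,E:wait,S:empty,W:wait | queues: N=0 E=2 S=0 W=2
Step 4 [NS]: N:empty,E:wait,S:empty,W:wait | queues: N=0 E=2 S=0 W=2
Step 5 [EW]: N:wait,E:car2-GO,S:wait,W:car5-GO | queues: N=0 E=1 S=0 W=1
Cars crossed by step 5: 5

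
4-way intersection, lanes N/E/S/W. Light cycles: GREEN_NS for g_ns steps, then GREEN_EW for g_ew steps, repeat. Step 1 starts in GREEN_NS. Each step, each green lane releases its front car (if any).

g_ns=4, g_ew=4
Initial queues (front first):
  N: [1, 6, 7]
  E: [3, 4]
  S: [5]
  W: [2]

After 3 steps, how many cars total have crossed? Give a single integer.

Step 1 [NS]: N:car1-GO,E:wait,S:car5-GO,W:wait | queues: N=2 E=2 S=0 W=1
Step 2 [NS]: N:car6-GO,E:wait,S:empty,W:wait | queues: N=1 E=2 S=0 W=1
Step 3 [NS]: N:car7-GO,E:wait,S:empty,W:wait | queues: N=0 E=2 S=0 W=1
Cars crossed by step 3: 4

Answer: 4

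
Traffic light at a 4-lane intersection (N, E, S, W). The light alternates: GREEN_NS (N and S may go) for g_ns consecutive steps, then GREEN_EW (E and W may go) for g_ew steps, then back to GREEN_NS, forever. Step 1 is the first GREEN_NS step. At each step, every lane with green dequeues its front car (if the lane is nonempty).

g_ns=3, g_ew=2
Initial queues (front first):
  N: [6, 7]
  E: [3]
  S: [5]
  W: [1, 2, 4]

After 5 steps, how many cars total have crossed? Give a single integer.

Step 1 [NS]: N:car6-GO,E:wait,S:car5-GO,W:wait | queues: N=1 E=1 S=0 W=3
Step 2 [NS]: N:car7-GO,E:wait,S:empty,W:wait | queues: N=0 E=1 S=0 W=3
Step 3 [NS]: N:empty,E:wait,S:empty,W:wait | queues: N=0 E=1 S=0 W=3
Step 4 [EW]: N:wait,E:car3-GO,S:wait,W:car1-GO | queues: N=0 E=0 S=0 W=2
Step 5 [EW]: N:wait,E:empty,S:wait,W:car2-GO | queues: N=0 E=0 S=0 W=1
Cars crossed by step 5: 6

Answer: 6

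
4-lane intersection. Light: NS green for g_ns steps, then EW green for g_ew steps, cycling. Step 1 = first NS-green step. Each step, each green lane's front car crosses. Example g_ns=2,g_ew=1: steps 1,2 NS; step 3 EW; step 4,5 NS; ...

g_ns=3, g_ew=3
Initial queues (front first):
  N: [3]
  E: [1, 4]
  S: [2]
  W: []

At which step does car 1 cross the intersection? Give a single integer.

Step 1 [NS]: N:car3-GO,E:wait,S:car2-GO,W:wait | queues: N=0 E=2 S=0 W=0
Step 2 [NS]: N:empty,E:wait,S:empty,W:wait | queues: N=0 E=2 S=0 W=0
Step 3 [NS]: N:empty,E:wait,S:empty,W:wait | queues: N=0 E=2 S=0 W=0
Step 4 [EW]: N:wait,E:car1-GO,S:wait,W:empty | queues: N=0 E=1 S=0 W=0
Step 5 [EW]: N:wait,E:car4-GO,S:wait,W:empty | queues: N=0 E=0 S=0 W=0
Car 1 crosses at step 4

4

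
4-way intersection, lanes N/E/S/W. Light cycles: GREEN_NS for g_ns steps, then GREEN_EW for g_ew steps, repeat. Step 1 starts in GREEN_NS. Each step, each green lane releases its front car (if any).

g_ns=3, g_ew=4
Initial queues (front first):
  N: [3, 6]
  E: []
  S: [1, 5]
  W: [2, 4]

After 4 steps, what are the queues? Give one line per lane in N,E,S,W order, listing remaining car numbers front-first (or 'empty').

Step 1 [NS]: N:car3-GO,E:wait,S:car1-GO,W:wait | queues: N=1 E=0 S=1 W=2
Step 2 [NS]: N:car6-GO,E:wait,S:car5-GO,W:wait | queues: N=0 E=0 S=0 W=2
Step 3 [NS]: N:empty,E:wait,S:empty,W:wait | queues: N=0 E=0 S=0 W=2
Step 4 [EW]: N:wait,E:empty,S:wait,W:car2-GO | queues: N=0 E=0 S=0 W=1

N: empty
E: empty
S: empty
W: 4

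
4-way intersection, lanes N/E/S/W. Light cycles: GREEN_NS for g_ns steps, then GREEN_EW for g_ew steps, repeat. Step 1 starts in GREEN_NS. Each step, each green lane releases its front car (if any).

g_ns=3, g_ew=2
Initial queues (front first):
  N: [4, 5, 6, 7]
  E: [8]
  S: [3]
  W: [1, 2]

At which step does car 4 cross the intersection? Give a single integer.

Step 1 [NS]: N:car4-GO,E:wait,S:car3-GO,W:wait | queues: N=3 E=1 S=0 W=2
Step 2 [NS]: N:car5-GO,E:wait,S:empty,W:wait | queues: N=2 E=1 S=0 W=2
Step 3 [NS]: N:car6-GO,E:wait,S:empty,W:wait | queues: N=1 E=1 S=0 W=2
Step 4 [EW]: N:wait,E:car8-GO,S:wait,W:car1-GO | queues: N=1 E=0 S=0 W=1
Step 5 [EW]: N:wait,E:empty,S:wait,W:car2-GO | queues: N=1 E=0 S=0 W=0
Step 6 [NS]: N:car7-GO,E:wait,S:empty,W:wait | queues: N=0 E=0 S=0 W=0
Car 4 crosses at step 1

1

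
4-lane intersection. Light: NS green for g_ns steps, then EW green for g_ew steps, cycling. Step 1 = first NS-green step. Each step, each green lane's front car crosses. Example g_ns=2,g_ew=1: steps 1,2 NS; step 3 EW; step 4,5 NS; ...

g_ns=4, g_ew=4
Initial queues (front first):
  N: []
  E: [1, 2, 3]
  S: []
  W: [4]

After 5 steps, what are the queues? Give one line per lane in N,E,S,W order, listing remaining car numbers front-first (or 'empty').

Step 1 [NS]: N:empty,E:wait,S:empty,W:wait | queues: N=0 E=3 S=0 W=1
Step 2 [NS]: N:empty,E:wait,S:empty,W:wait | queues: N=0 E=3 S=0 W=1
Step 3 [NS]: N:empty,E:wait,S:empty,W:wait | queues: N=0 E=3 S=0 W=1
Step 4 [NS]: N:empty,E:wait,S:empty,W:wait | queues: N=0 E=3 S=0 W=1
Step 5 [EW]: N:wait,E:car1-GO,S:wait,W:car4-GO | queues: N=0 E=2 S=0 W=0

N: empty
E: 2 3
S: empty
W: empty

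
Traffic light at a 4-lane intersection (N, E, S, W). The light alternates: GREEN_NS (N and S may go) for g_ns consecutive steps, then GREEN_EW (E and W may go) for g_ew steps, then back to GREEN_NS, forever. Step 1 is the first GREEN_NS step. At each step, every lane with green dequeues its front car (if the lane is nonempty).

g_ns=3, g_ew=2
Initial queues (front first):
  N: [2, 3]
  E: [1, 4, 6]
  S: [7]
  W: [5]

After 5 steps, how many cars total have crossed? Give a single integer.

Answer: 6

Derivation:
Step 1 [NS]: N:car2-GO,E:wait,S:car7-GO,W:wait | queues: N=1 E=3 S=0 W=1
Step 2 [NS]: N:car3-GO,E:wait,S:empty,W:wait | queues: N=0 E=3 S=0 W=1
Step 3 [NS]: N:empty,E:wait,S:empty,W:wait | queues: N=0 E=3 S=0 W=1
Step 4 [EW]: N:wait,E:car1-GO,S:wait,W:car5-GO | queues: N=0 E=2 S=0 W=0
Step 5 [EW]: N:wait,E:car4-GO,S:wait,W:empty | queues: N=0 E=1 S=0 W=0
Cars crossed by step 5: 6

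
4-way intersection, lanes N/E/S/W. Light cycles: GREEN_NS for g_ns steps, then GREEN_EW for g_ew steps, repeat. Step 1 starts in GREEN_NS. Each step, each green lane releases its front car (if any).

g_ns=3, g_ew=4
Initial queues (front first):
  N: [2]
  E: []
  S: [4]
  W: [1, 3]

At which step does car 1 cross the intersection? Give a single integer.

Step 1 [NS]: N:car2-GO,E:wait,S:car4-GO,W:wait | queues: N=0 E=0 S=0 W=2
Step 2 [NS]: N:empty,E:wait,S:empty,W:wait | queues: N=0 E=0 S=0 W=2
Step 3 [NS]: N:empty,E:wait,S:empty,W:wait | queues: N=0 E=0 S=0 W=2
Step 4 [EW]: N:wait,E:empty,S:wait,W:car1-GO | queues: N=0 E=0 S=0 W=1
Step 5 [EW]: N:wait,E:empty,S:wait,W:car3-GO | queues: N=0 E=0 S=0 W=0
Car 1 crosses at step 4

4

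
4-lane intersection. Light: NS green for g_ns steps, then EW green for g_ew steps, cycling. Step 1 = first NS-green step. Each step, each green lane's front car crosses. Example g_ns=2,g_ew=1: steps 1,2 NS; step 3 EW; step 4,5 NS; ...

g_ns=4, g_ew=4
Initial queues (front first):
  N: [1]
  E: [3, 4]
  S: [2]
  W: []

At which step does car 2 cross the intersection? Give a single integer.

Step 1 [NS]: N:car1-GO,E:wait,S:car2-GO,W:wait | queues: N=0 E=2 S=0 W=0
Step 2 [NS]: N:empty,E:wait,S:empty,W:wait | queues: N=0 E=2 S=0 W=0
Step 3 [NS]: N:empty,E:wait,S:empty,W:wait | queues: N=0 E=2 S=0 W=0
Step 4 [NS]: N:empty,E:wait,S:empty,W:wait | queues: N=0 E=2 S=0 W=0
Step 5 [EW]: N:wait,E:car3-GO,S:wait,W:empty | queues: N=0 E=1 S=0 W=0
Step 6 [EW]: N:wait,E:car4-GO,S:wait,W:empty | queues: N=0 E=0 S=0 W=0
Car 2 crosses at step 1

1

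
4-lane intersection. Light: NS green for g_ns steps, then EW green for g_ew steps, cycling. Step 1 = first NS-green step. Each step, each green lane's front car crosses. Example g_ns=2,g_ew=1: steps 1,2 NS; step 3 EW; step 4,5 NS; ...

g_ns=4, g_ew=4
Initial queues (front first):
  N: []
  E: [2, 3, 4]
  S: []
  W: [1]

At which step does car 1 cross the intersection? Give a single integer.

Step 1 [NS]: N:empty,E:wait,S:empty,W:wait | queues: N=0 E=3 S=0 W=1
Step 2 [NS]: N:empty,E:wait,S:empty,W:wait | queues: N=0 E=3 S=0 W=1
Step 3 [NS]: N:empty,E:wait,S:empty,W:wait | queues: N=0 E=3 S=0 W=1
Step 4 [NS]: N:empty,E:wait,S:empty,W:wait | queues: N=0 E=3 S=0 W=1
Step 5 [EW]: N:wait,E:car2-GO,S:wait,W:car1-GO | queues: N=0 E=2 S=0 W=0
Step 6 [EW]: N:wait,E:car3-GO,S:wait,W:empty | queues: N=0 E=1 S=0 W=0
Step 7 [EW]: N:wait,E:car4-GO,S:wait,W:empty | queues: N=0 E=0 S=0 W=0
Car 1 crosses at step 5

5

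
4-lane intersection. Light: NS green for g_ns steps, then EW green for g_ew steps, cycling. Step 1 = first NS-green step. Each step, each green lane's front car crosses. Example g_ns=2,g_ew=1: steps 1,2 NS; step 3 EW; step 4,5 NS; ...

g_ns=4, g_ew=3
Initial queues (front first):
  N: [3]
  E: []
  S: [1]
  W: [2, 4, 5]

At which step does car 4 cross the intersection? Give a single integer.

Step 1 [NS]: N:car3-GO,E:wait,S:car1-GO,W:wait | queues: N=0 E=0 S=0 W=3
Step 2 [NS]: N:empty,E:wait,S:empty,W:wait | queues: N=0 E=0 S=0 W=3
Step 3 [NS]: N:empty,E:wait,S:empty,W:wait | queues: N=0 E=0 S=0 W=3
Step 4 [NS]: N:empty,E:wait,S:empty,W:wait | queues: N=0 E=0 S=0 W=3
Step 5 [EW]: N:wait,E:empty,S:wait,W:car2-GO | queues: N=0 E=0 S=0 W=2
Step 6 [EW]: N:wait,E:empty,S:wait,W:car4-GO | queues: N=0 E=0 S=0 W=1
Step 7 [EW]: N:wait,E:empty,S:wait,W:car5-GO | queues: N=0 E=0 S=0 W=0
Car 4 crosses at step 6

6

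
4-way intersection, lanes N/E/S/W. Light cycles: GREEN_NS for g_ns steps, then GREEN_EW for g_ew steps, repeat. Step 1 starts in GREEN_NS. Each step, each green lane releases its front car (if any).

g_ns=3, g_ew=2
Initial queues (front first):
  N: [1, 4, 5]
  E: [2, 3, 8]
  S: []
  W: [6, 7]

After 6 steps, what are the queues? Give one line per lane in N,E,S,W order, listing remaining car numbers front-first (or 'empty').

Step 1 [NS]: N:car1-GO,E:wait,S:empty,W:wait | queues: N=2 E=3 S=0 W=2
Step 2 [NS]: N:car4-GO,E:wait,S:empty,W:wait | queues: N=1 E=3 S=0 W=2
Step 3 [NS]: N:car5-GO,E:wait,S:empty,W:wait | queues: N=0 E=3 S=0 W=2
Step 4 [EW]: N:wait,E:car2-GO,S:wait,W:car6-GO | queues: N=0 E=2 S=0 W=1
Step 5 [EW]: N:wait,E:car3-GO,S:wait,W:car7-GO | queues: N=0 E=1 S=0 W=0
Step 6 [NS]: N:empty,E:wait,S:empty,W:wait | queues: N=0 E=1 S=0 W=0

N: empty
E: 8
S: empty
W: empty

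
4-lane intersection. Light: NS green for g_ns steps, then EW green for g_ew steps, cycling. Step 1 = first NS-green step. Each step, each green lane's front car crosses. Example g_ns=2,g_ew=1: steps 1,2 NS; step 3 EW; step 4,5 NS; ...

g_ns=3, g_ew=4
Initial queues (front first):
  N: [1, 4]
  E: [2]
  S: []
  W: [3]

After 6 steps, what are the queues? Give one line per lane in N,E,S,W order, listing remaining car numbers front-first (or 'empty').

Step 1 [NS]: N:car1-GO,E:wait,S:empty,W:wait | queues: N=1 E=1 S=0 W=1
Step 2 [NS]: N:car4-GO,E:wait,S:empty,W:wait | queues: N=0 E=1 S=0 W=1
Step 3 [NS]: N:empty,E:wait,S:empty,W:wait | queues: N=0 E=1 S=0 W=1
Step 4 [EW]: N:wait,E:car2-GO,S:wait,W:car3-GO | queues: N=0 E=0 S=0 W=0

N: empty
E: empty
S: empty
W: empty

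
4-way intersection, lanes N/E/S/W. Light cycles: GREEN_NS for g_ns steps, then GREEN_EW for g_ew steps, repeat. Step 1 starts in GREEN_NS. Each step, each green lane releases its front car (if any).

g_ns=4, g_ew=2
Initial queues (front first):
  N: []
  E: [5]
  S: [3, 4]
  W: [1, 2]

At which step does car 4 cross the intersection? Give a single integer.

Step 1 [NS]: N:empty,E:wait,S:car3-GO,W:wait | queues: N=0 E=1 S=1 W=2
Step 2 [NS]: N:empty,E:wait,S:car4-GO,W:wait | queues: N=0 E=1 S=0 W=2
Step 3 [NS]: N:empty,E:wait,S:empty,W:wait | queues: N=0 E=1 S=0 W=2
Step 4 [NS]: N:empty,E:wait,S:empty,W:wait | queues: N=0 E=1 S=0 W=2
Step 5 [EW]: N:wait,E:car5-GO,S:wait,W:car1-GO | queues: N=0 E=0 S=0 W=1
Step 6 [EW]: N:wait,E:empty,S:wait,W:car2-GO | queues: N=0 E=0 S=0 W=0
Car 4 crosses at step 2

2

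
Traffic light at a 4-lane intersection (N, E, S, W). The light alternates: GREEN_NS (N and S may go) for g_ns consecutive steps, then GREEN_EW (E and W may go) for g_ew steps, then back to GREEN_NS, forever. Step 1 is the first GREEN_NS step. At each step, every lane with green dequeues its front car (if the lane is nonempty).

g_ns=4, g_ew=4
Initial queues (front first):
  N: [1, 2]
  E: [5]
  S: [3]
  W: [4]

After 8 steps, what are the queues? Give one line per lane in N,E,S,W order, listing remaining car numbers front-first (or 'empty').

Step 1 [NS]: N:car1-GO,E:wait,S:car3-GO,W:wait | queues: N=1 E=1 S=0 W=1
Step 2 [NS]: N:car2-GO,E:wait,S:empty,W:wait | queues: N=0 E=1 S=0 W=1
Step 3 [NS]: N:empty,E:wait,S:empty,W:wait | queues: N=0 E=1 S=0 W=1
Step 4 [NS]: N:empty,E:wait,S:empty,W:wait | queues: N=0 E=1 S=0 W=1
Step 5 [EW]: N:wait,E:car5-GO,S:wait,W:car4-GO | queues: N=0 E=0 S=0 W=0

N: empty
E: empty
S: empty
W: empty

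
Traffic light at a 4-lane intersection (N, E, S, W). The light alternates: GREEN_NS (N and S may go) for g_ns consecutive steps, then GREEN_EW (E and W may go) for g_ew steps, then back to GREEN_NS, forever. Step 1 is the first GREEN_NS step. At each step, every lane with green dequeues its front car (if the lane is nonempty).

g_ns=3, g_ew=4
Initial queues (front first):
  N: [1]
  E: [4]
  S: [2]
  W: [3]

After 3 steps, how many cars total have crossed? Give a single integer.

Step 1 [NS]: N:car1-GO,E:wait,S:car2-GO,W:wait | queues: N=0 E=1 S=0 W=1
Step 2 [NS]: N:empty,E:wait,S:empty,W:wait | queues: N=0 E=1 S=0 W=1
Step 3 [NS]: N:empty,E:wait,S:empty,W:wait | queues: N=0 E=1 S=0 W=1
Cars crossed by step 3: 2

Answer: 2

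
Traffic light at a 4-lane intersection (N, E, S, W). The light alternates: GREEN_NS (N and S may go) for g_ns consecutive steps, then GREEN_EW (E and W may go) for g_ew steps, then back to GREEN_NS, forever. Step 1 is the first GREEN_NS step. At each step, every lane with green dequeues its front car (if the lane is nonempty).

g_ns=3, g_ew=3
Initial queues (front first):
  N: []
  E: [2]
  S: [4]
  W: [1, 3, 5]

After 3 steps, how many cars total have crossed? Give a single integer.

Answer: 1

Derivation:
Step 1 [NS]: N:empty,E:wait,S:car4-GO,W:wait | queues: N=0 E=1 S=0 W=3
Step 2 [NS]: N:empty,E:wait,S:empty,W:wait | queues: N=0 E=1 S=0 W=3
Step 3 [NS]: N:empty,E:wait,S:empty,W:wait | queues: N=0 E=1 S=0 W=3
Cars crossed by step 3: 1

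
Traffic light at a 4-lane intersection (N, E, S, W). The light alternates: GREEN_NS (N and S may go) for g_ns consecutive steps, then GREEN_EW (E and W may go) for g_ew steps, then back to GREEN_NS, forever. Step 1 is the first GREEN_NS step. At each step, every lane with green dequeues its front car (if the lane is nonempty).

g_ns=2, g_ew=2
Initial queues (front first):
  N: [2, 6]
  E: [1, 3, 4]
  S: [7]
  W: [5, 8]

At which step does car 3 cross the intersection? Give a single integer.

Step 1 [NS]: N:car2-GO,E:wait,S:car7-GO,W:wait | queues: N=1 E=3 S=0 W=2
Step 2 [NS]: N:car6-GO,E:wait,S:empty,W:wait | queues: N=0 E=3 S=0 W=2
Step 3 [EW]: N:wait,E:car1-GO,S:wait,W:car5-GO | queues: N=0 E=2 S=0 W=1
Step 4 [EW]: N:wait,E:car3-GO,S:wait,W:car8-GO | queues: N=0 E=1 S=0 W=0
Step 5 [NS]: N:empty,E:wait,S:empty,W:wait | queues: N=0 E=1 S=0 W=0
Step 6 [NS]: N:empty,E:wait,S:empty,W:wait | queues: N=0 E=1 S=0 W=0
Step 7 [EW]: N:wait,E:car4-GO,S:wait,W:empty | queues: N=0 E=0 S=0 W=0
Car 3 crosses at step 4

4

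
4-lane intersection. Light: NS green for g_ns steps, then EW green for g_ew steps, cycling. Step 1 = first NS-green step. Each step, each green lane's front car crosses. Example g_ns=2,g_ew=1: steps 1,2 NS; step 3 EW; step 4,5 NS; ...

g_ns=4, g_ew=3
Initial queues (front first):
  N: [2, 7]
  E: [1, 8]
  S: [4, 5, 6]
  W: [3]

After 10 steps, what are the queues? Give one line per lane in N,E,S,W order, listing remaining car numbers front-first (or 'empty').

Step 1 [NS]: N:car2-GO,E:wait,S:car4-GO,W:wait | queues: N=1 E=2 S=2 W=1
Step 2 [NS]: N:car7-GO,E:wait,S:car5-GO,W:wait | queues: N=0 E=2 S=1 W=1
Step 3 [NS]: N:empty,E:wait,S:car6-GO,W:wait | queues: N=0 E=2 S=0 W=1
Step 4 [NS]: N:empty,E:wait,S:empty,W:wait | queues: N=0 E=2 S=0 W=1
Step 5 [EW]: N:wait,E:car1-GO,S:wait,W:car3-GO | queues: N=0 E=1 S=0 W=0
Step 6 [EW]: N:wait,E:car8-GO,S:wait,W:empty | queues: N=0 E=0 S=0 W=0

N: empty
E: empty
S: empty
W: empty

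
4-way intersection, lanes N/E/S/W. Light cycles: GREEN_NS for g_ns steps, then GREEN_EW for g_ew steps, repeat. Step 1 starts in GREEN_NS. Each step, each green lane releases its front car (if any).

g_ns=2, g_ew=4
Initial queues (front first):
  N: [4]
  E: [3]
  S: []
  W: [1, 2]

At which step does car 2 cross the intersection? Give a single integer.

Step 1 [NS]: N:car4-GO,E:wait,S:empty,W:wait | queues: N=0 E=1 S=0 W=2
Step 2 [NS]: N:empty,E:wait,S:empty,W:wait | queues: N=0 E=1 S=0 W=2
Step 3 [EW]: N:wait,E:car3-GO,S:wait,W:car1-GO | queues: N=0 E=0 S=0 W=1
Step 4 [EW]: N:wait,E:empty,S:wait,W:car2-GO | queues: N=0 E=0 S=0 W=0
Car 2 crosses at step 4

4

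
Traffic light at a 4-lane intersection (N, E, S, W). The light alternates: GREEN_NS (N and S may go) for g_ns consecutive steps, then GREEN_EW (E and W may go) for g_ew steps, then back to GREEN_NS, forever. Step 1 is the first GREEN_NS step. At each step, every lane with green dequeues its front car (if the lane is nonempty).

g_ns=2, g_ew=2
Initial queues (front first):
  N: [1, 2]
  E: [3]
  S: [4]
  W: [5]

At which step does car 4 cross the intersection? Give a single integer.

Step 1 [NS]: N:car1-GO,E:wait,S:car4-GO,W:wait | queues: N=1 E=1 S=0 W=1
Step 2 [NS]: N:car2-GO,E:wait,S:empty,W:wait | queues: N=0 E=1 S=0 W=1
Step 3 [EW]: N:wait,E:car3-GO,S:wait,W:car5-GO | queues: N=0 E=0 S=0 W=0
Car 4 crosses at step 1

1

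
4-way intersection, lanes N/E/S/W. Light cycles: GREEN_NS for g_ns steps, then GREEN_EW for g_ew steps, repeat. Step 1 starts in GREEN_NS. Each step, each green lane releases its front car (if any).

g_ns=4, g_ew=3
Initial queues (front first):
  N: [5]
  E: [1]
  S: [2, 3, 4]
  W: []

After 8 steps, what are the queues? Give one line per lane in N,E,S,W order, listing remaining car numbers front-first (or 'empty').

Step 1 [NS]: N:car5-GO,E:wait,S:car2-GO,W:wait | queues: N=0 E=1 S=2 W=0
Step 2 [NS]: N:empty,E:wait,S:car3-GO,W:wait | queues: N=0 E=1 S=1 W=0
Step 3 [NS]: N:empty,E:wait,S:car4-GO,W:wait | queues: N=0 E=1 S=0 W=0
Step 4 [NS]: N:empty,E:wait,S:empty,W:wait | queues: N=0 E=1 S=0 W=0
Step 5 [EW]: N:wait,E:car1-GO,S:wait,W:empty | queues: N=0 E=0 S=0 W=0

N: empty
E: empty
S: empty
W: empty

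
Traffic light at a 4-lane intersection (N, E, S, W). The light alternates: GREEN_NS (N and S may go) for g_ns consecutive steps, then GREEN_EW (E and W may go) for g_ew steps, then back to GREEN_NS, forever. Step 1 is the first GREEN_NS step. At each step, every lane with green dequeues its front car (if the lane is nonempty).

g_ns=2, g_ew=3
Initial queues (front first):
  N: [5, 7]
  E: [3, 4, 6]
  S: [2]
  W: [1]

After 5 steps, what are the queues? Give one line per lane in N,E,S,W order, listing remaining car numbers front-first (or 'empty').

Step 1 [NS]: N:car5-GO,E:wait,S:car2-GO,W:wait | queues: N=1 E=3 S=0 W=1
Step 2 [NS]: N:car7-GO,E:wait,S:empty,W:wait | queues: N=0 E=3 S=0 W=1
Step 3 [EW]: N:wait,E:car3-GO,S:wait,W:car1-GO | queues: N=0 E=2 S=0 W=0
Step 4 [EW]: N:wait,E:car4-GO,S:wait,W:empty | queues: N=0 E=1 S=0 W=0
Step 5 [EW]: N:wait,E:car6-GO,S:wait,W:empty | queues: N=0 E=0 S=0 W=0

N: empty
E: empty
S: empty
W: empty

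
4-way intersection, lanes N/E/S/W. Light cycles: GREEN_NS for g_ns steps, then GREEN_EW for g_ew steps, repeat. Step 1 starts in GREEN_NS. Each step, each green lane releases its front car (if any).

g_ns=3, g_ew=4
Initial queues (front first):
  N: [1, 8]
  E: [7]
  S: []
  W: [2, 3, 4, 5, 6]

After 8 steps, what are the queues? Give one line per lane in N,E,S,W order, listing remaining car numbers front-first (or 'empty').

Step 1 [NS]: N:car1-GO,E:wait,S:empty,W:wait | queues: N=1 E=1 S=0 W=5
Step 2 [NS]: N:car8-GO,E:wait,S:empty,W:wait | queues: N=0 E=1 S=0 W=5
Step 3 [NS]: N:empty,E:wait,S:empty,W:wait | queues: N=0 E=1 S=0 W=5
Step 4 [EW]: N:wait,E:car7-GO,S:wait,W:car2-GO | queues: N=0 E=0 S=0 W=4
Step 5 [EW]: N:wait,E:empty,S:wait,W:car3-GO | queues: N=0 E=0 S=0 W=3
Step 6 [EW]: N:wait,E:empty,S:wait,W:car4-GO | queues: N=0 E=0 S=0 W=2
Step 7 [EW]: N:wait,E:empty,S:wait,W:car5-GO | queues: N=0 E=0 S=0 W=1
Step 8 [NS]: N:empty,E:wait,S:empty,W:wait | queues: N=0 E=0 S=0 W=1

N: empty
E: empty
S: empty
W: 6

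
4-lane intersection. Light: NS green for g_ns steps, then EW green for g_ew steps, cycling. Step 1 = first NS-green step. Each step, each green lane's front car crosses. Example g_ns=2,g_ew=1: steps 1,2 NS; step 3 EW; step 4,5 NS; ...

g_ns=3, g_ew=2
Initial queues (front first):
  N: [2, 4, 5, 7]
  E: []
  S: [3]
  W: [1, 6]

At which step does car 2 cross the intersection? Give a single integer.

Step 1 [NS]: N:car2-GO,E:wait,S:car3-GO,W:wait | queues: N=3 E=0 S=0 W=2
Step 2 [NS]: N:car4-GO,E:wait,S:empty,W:wait | queues: N=2 E=0 S=0 W=2
Step 3 [NS]: N:car5-GO,E:wait,S:empty,W:wait | queues: N=1 E=0 S=0 W=2
Step 4 [EW]: N:wait,E:empty,S:wait,W:car1-GO | queues: N=1 E=0 S=0 W=1
Step 5 [EW]: N:wait,E:empty,S:wait,W:car6-GO | queues: N=1 E=0 S=0 W=0
Step 6 [NS]: N:car7-GO,E:wait,S:empty,W:wait | queues: N=0 E=0 S=0 W=0
Car 2 crosses at step 1

1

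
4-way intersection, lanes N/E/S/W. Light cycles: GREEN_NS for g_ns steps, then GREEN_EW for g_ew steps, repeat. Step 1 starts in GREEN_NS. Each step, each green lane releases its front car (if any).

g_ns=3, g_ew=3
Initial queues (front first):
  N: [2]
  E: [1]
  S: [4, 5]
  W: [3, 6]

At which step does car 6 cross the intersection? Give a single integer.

Step 1 [NS]: N:car2-GO,E:wait,S:car4-GO,W:wait | queues: N=0 E=1 S=1 W=2
Step 2 [NS]: N:empty,E:wait,S:car5-GO,W:wait | queues: N=0 E=1 S=0 W=2
Step 3 [NS]: N:empty,E:wait,S:empty,W:wait | queues: N=0 E=1 S=0 W=2
Step 4 [EW]: N:wait,E:car1-GO,S:wait,W:car3-GO | queues: N=0 E=0 S=0 W=1
Step 5 [EW]: N:wait,E:empty,S:wait,W:car6-GO | queues: N=0 E=0 S=0 W=0
Car 6 crosses at step 5

5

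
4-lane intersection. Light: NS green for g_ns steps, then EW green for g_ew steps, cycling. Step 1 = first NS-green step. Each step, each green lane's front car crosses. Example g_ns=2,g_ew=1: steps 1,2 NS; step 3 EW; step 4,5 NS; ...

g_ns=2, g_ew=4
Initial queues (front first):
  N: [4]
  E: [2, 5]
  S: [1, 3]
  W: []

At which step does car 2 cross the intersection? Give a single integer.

Step 1 [NS]: N:car4-GO,E:wait,S:car1-GO,W:wait | queues: N=0 E=2 S=1 W=0
Step 2 [NS]: N:empty,E:wait,S:car3-GO,W:wait | queues: N=0 E=2 S=0 W=0
Step 3 [EW]: N:wait,E:car2-GO,S:wait,W:empty | queues: N=0 E=1 S=0 W=0
Step 4 [EW]: N:wait,E:car5-GO,S:wait,W:empty | queues: N=0 E=0 S=0 W=0
Car 2 crosses at step 3

3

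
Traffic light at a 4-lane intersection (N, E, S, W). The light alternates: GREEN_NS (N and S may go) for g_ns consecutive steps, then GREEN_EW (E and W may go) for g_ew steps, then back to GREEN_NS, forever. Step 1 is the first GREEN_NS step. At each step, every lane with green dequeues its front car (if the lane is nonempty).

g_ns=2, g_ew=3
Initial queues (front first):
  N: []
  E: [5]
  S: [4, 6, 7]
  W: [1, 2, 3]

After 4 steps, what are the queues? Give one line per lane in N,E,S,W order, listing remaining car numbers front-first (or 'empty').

Step 1 [NS]: N:empty,E:wait,S:car4-GO,W:wait | queues: N=0 E=1 S=2 W=3
Step 2 [NS]: N:empty,E:wait,S:car6-GO,W:wait | queues: N=0 E=1 S=1 W=3
Step 3 [EW]: N:wait,E:car5-GO,S:wait,W:car1-GO | queues: N=0 E=0 S=1 W=2
Step 4 [EW]: N:wait,E:empty,S:wait,W:car2-GO | queues: N=0 E=0 S=1 W=1

N: empty
E: empty
S: 7
W: 3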